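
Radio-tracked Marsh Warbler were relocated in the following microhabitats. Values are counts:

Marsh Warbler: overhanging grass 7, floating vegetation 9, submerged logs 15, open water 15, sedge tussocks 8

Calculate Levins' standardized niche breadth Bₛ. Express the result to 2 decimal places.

Proportions for Marsh Warbler (n=54): 7/54=0.1296, 9/54=0.1667, 15/54=0.2778, 15/54=0.2778, 8/54=0.1481
Σpᵢ² = 0.1296² + 0.1667² + 0.2778² + 0.2778² + 0.1481² = 0.016796 + 0.027789 + 0.077173 + 0.077173 + 0.021934 = 0.220865
B = 1 / 0.220865 = 4.5277
Bₛ = (B − 1)/(n − 1) = (4.5277 − 1)/(5 − 1) = 3.5277/4 = 0.8819

0.88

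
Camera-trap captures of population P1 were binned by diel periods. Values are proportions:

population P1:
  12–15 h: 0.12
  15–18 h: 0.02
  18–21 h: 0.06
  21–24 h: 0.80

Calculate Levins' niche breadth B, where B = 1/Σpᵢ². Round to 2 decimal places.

1.52

Σpᵢ² = 0.12² + 0.02² + 0.06² + 0.80² = 0.0144 + 0.0004 + 0.0036 + 0.6400 = 0.6584
B = 1 / 0.6584 = 1.5188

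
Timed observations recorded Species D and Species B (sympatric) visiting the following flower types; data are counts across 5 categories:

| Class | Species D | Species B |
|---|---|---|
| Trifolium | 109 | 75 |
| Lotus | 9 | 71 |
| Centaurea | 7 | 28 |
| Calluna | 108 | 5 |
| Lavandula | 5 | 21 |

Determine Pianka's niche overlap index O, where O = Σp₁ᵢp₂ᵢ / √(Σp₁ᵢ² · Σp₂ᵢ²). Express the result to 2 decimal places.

Proportions for Species D (n=238): 109/238=0.4580, 9/238=0.0378, 7/238=0.0294, 108/238=0.4538, 5/238=0.0210
Proportions for Species B (n=200): 75/200=0.3750, 71/200=0.3550, 28/200=0.1400, 5/200=0.0250, 21/200=0.1050
Σ p₁ᵢp₂ᵢ = 0.171750 + 0.013419 + 0.004116 + 0.011345 + 0.002205 = 0.202835
Σp_1ᵢ² = 0.4580² + 0.0378² + 0.0294² + 0.4538² + 0.0210² = 0.209764 + 0.001429 + 0.000864 + 0.205934 + 0.000441 = 0.418432
Σp_2ᵢ² = 0.3750² + 0.3550² + 0.1400² + 0.0250² + 0.1050² = 0.140625 + 0.126025 + 0.019600 + 0.000625 + 0.011025 = 0.297900
O = 0.202835 / √(0.418432 × 0.297900) = 0.202835 / 0.3530593 = 0.5745

0.57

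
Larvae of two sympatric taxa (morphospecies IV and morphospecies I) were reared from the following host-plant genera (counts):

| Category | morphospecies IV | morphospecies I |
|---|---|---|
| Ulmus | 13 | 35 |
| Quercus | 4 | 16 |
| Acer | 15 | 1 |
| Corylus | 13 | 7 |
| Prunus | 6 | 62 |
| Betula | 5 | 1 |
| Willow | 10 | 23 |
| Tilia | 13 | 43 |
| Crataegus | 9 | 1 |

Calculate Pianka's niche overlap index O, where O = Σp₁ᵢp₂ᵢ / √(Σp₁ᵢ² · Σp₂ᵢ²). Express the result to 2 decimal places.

0.65

Proportions for morphospecies IV (n=88): 13/88=0.1477, 4/88=0.0455, 15/88=0.1705, 13/88=0.1477, 6/88=0.0682, 5/88=0.0568, 10/88=0.1136, 13/88=0.1477, 9/88=0.1023
Proportions for morphospecies I (n=189): 35/189=0.1852, 16/189=0.0847, 1/189=0.0053, 7/189=0.0370, 62/189=0.3280, 1/189=0.0053, 23/189=0.1217, 43/189=0.2275, 1/189=0.0053
Σ p₁ᵢp₂ᵢ = 0.027354 + 0.003854 + 0.000904 + 0.005465 + 0.022370 + 0.000301 + 0.013825 + 0.033602 + 0.000542 = 0.108217
Σp_1ᵢ² = 0.1477² + 0.0455² + 0.1705² + 0.1477² + 0.0682² + 0.0568² + 0.1136² + 0.1477² + 0.1023² = 0.021815 + 0.002070 + 0.029070 + 0.021815 + 0.004651 + 0.003226 + 0.012905 + 0.021815 + 0.010465 = 0.127832
Σp_2ᵢ² = 0.1852² + 0.0847² + 0.0053² + 0.0370² + 0.3280² + 0.0053² + 0.1217² + 0.2275² + 0.0053² = 0.034299 + 0.007174 + 0.000028 + 0.001369 + 0.107584 + 0.000028 + 0.014811 + 0.051756 + 0.000028 = 0.217077
O = 0.108217 / √(0.127832 × 0.217077) = 0.108217 / 0.1665815 = 0.6496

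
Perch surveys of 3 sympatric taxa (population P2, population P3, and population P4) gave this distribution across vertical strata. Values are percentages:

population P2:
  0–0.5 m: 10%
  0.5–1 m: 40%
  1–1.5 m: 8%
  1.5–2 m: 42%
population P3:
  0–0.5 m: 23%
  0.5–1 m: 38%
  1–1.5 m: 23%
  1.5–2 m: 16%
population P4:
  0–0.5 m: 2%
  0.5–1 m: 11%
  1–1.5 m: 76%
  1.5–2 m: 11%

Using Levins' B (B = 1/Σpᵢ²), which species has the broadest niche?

population P3

Convert percentages to proportions (divide by 100).
Σp_P2ᵢ² = 0.10² + 0.40² + 0.08² + 0.42² = 0.0100 + 0.1600 + 0.0064 + 0.1764 = 0.3528
B_P2 = 1 / 0.3528 = 2.8345
Σp_P3ᵢ² = 0.23² + 0.38² + 0.23² + 0.16² = 0.0529 + 0.1444 + 0.0529 + 0.0256 = 0.2758
B_P3 = 1 / 0.2758 = 3.6258
Σp_P4ᵢ² = 0.02² + 0.11² + 0.76² + 0.11² = 0.0004 + 0.0121 + 0.5776 + 0.0121 = 0.6022
B_P4 = 1 / 0.6022 = 1.6606
Highest B → broadest niche (most generalist): population P3 (B = 3.63).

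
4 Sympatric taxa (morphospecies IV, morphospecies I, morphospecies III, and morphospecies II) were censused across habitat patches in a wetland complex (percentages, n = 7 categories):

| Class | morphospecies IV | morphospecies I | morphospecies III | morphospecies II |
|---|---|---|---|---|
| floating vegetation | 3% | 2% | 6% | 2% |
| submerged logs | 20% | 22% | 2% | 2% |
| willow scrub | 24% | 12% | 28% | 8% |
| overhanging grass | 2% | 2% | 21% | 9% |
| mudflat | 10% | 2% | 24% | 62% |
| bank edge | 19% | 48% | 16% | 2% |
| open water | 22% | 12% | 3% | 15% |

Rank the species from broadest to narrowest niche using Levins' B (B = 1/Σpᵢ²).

morphospecies IV > morphospecies III > morphospecies I > morphospecies II

Convert percentages to proportions (divide by 100).
Σp_IVᵢ² = 0.03² + 0.20² + 0.24² + 0.02² + 0.10² + 0.19² + 0.22² = 0.0009 + 0.0400 + 0.0576 + 0.0004 + 0.0100 + 0.0361 + 0.0484 = 0.1934
B_IV = 1 / 0.1934 = 5.1706
Σp_Iᵢ² = 0.02² + 0.22² + 0.12² + 0.02² + 0.02² + 0.48² + 0.12² = 0.0004 + 0.0484 + 0.0144 + 0.0004 + 0.0004 + 0.2304 + 0.0144 = 0.3088
B_I = 1 / 0.3088 = 3.2383
Σp_IIIᵢ² = 0.06² + 0.02² + 0.28² + 0.21² + 0.24² + 0.16² + 0.03² = 0.0036 + 0.0004 + 0.0784 + 0.0441 + 0.0576 + 0.0256 + 0.0009 = 0.2106
B_III = 1 / 0.2106 = 4.7483
Σp_IIᵢ² = 0.02² + 0.02² + 0.08² + 0.09² + 0.62² + 0.02² + 0.15² = 0.0004 + 0.0004 + 0.0064 + 0.0081 + 0.3844 + 0.0004 + 0.0225 = 0.4226
B_II = 1 / 0.4226 = 2.3663
Ranking by B (broadest → narrowest): morphospecies IV (5.17) > morphospecies III (4.75) > morphospecies I (3.24) > morphospecies II (2.37)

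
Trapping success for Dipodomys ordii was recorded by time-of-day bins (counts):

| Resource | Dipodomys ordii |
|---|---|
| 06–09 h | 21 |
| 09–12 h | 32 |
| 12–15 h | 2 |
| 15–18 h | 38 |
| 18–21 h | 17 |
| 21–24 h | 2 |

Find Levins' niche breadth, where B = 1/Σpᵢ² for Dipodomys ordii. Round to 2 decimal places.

3.91

Proportions for Dipodomys ordii (n=112): 21/112=0.1875, 32/112=0.2857, 2/112=0.0179, 38/112=0.3393, 17/112=0.1518, 2/112=0.0179
Σpᵢ² = 0.1875² + 0.2857² + 0.0179² + 0.3393² + 0.1518² + 0.0179² = 0.035156 + 0.081624 + 0.000320 + 0.115124 + 0.023043 + 0.000320 = 0.255587
B = 1 / 0.255587 = 3.9126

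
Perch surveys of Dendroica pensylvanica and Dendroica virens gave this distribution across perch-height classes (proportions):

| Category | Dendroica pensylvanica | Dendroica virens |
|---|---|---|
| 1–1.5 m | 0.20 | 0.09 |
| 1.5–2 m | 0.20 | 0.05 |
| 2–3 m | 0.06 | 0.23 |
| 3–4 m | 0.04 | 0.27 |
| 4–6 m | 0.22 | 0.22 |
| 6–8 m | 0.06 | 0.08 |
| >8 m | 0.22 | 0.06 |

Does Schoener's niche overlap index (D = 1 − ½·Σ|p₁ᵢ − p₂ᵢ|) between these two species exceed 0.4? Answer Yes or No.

Σ|p₁ᵢ − p₂ᵢ| = 0.11 + 0.15 + 0.17 + 0.23 + 0.00 + 0.02 + 0.16 = 0.84
D = 1 − ½ × 0.84 = 1 − 0.420 = 0.5800
D = 0.5800 > 0.4 → Yes.

Yes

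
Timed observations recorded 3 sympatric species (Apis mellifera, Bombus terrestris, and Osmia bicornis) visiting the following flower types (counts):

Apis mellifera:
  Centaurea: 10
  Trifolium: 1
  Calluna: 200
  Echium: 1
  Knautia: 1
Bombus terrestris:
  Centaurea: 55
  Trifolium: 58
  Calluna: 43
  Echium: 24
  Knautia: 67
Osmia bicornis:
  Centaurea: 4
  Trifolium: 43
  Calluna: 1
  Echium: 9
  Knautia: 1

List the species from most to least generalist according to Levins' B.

Proportions for Apis mellifera (n=213): 10/213=0.0469, 1/213=0.0047, 200/213=0.9390, 1/213=0.0047, 1/213=0.0047
Proportions for Bombus terrestris (n=247): 55/247=0.2227, 58/247=0.2348, 43/247=0.1741, 24/247=0.0972, 67/247=0.2713
Proportions for Osmia bicornis (n=58): 4/58=0.0690, 43/58=0.7414, 1/58=0.0172, 9/58=0.1552, 1/58=0.0172
Σp_mellᵢ² = 0.0469² + 0.0047² + 0.9390² + 0.0047² + 0.0047² = 0.002200 + 0.000022 + 0.881721 + 0.000022 + 0.000022 = 0.883987
B_mell = 1 / 0.883987 = 1.1312
Σp_terrᵢ² = 0.2227² + 0.2348² + 0.1741² + 0.0972² + 0.2713² = 0.049595 + 0.055131 + 0.030311 + 0.009448 + 0.073604 = 0.218089
B_terr = 1 / 0.218089 = 4.5853
Σp_bicoᵢ² = 0.0690² + 0.7414² + 0.0172² + 0.1552² + 0.0172² = 0.004761 + 0.549674 + 0.000296 + 0.024087 + 0.000296 = 0.579114
B_bico = 1 / 0.579114 = 1.7268
Ranking by B (broadest → narrowest): Bombus terrestris (4.59) > Osmia bicornis (1.73) > Apis mellifera (1.13)

Bombus terrestris > Osmia bicornis > Apis mellifera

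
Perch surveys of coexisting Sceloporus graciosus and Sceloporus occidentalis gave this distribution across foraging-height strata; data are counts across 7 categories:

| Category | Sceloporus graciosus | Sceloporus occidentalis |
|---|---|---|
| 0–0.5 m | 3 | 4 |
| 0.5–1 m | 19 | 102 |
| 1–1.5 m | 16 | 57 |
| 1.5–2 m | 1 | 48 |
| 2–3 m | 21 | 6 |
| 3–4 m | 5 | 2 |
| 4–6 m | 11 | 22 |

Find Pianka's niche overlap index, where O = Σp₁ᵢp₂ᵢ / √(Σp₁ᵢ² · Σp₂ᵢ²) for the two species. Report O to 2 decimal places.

Proportions for Sceloporus graciosus (n=76): 3/76=0.0395, 19/76=0.2500, 16/76=0.2105, 1/76=0.0132, 21/76=0.2763, 5/76=0.0658, 11/76=0.1447
Proportions for Sceloporus occidentalis (n=241): 4/241=0.0166, 102/241=0.4232, 57/241=0.2365, 48/241=0.1992, 6/241=0.0249, 2/241=0.0083, 22/241=0.0913
Σ p₁ᵢp₂ᵢ = 0.000656 + 0.105800 + 0.049783 + 0.002629 + 0.006880 + 0.000546 + 0.013211 = 0.179505
Σp_1ᵢ² = 0.0395² + 0.2500² + 0.2105² + 0.0132² + 0.2763² + 0.0658² + 0.1447² = 0.001560 + 0.062500 + 0.044310 + 0.000174 + 0.076342 + 0.004330 + 0.020938 = 0.210154
Σp_2ᵢ² = 0.0166² + 0.4232² + 0.2365² + 0.1992² + 0.0249² + 0.0083² + 0.0913² = 0.000276 + 0.179098 + 0.055932 + 0.039681 + 0.000620 + 0.000069 + 0.008336 = 0.284012
O = 0.179505 / √(0.210154 × 0.284012) = 0.179505 / 0.2443077 = 0.7347

0.73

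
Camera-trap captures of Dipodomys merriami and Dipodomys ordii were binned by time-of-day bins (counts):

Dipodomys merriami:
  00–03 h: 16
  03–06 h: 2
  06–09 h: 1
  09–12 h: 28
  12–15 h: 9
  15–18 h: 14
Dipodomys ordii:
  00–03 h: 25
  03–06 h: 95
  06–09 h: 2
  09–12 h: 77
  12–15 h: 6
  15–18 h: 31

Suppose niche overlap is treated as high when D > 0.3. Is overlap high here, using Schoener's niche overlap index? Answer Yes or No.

Yes

Proportions for Dipodomys merriami (n=70): 16/70=0.2286, 2/70=0.0286, 1/70=0.0143, 28/70=0.4000, 9/70=0.1286, 14/70=0.2000
Proportions for Dipodomys ordii (n=236): 25/236=0.1059, 95/236=0.4025, 2/236=0.0085, 77/236=0.3263, 6/236=0.0254, 31/236=0.1314
Σ|p₁ᵢ − p₂ᵢ| = 0.1227 + 0.3739 + 0.0058 + 0.0737 + 0.1032 + 0.0686 = 0.7479
D = 1 − ½ × 0.7479 = 1 − 0.37395 = 0.62605
D = 0.62605 > 0.3 → Yes.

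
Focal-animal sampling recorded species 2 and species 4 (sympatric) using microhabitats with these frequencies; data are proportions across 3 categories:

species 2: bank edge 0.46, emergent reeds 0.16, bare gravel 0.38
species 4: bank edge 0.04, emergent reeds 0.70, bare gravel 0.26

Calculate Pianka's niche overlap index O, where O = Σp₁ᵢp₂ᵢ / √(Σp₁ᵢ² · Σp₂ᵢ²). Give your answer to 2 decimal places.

Σ p₁ᵢp₂ᵢ = 0.0184 + 0.1120 + 0.0988 = 0.2292
Σp_1ᵢ² = 0.46² + 0.16² + 0.38² = 0.2116 + 0.0256 + 0.1444 = 0.3816
Σp_2ᵢ² = 0.04² + 0.70² + 0.26² = 0.0016 + 0.4900 + 0.0676 = 0.5592
O = 0.2292 / √(0.3816 × 0.5592) = 0.2292 / 0.46194 = 0.4962

0.50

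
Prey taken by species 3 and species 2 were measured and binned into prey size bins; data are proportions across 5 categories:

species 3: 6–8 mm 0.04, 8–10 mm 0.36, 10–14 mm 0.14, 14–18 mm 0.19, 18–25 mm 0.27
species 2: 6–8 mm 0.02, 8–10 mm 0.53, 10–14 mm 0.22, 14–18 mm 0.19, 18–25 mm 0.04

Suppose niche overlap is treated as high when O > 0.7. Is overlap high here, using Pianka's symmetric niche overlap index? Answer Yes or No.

Yes

Σ p₁ᵢp₂ᵢ = 0.0008 + 0.1908 + 0.0308 + 0.0361 + 0.0108 = 0.2693
Σp_1ᵢ² = 0.04² + 0.36² + 0.14² + 0.19² + 0.27² = 0.0016 + 0.1296 + 0.0196 + 0.0361 + 0.0729 = 0.2598
Σp_2ᵢ² = 0.02² + 0.53² + 0.22² + 0.19² + 0.04² = 0.0004 + 0.2809 + 0.0484 + 0.0361 + 0.0016 = 0.3674
O = 0.2693 / √(0.2598 × 0.3674) = 0.2693 / 0.30895 = 0.8717
O = 0.8717 > 0.7 → Yes.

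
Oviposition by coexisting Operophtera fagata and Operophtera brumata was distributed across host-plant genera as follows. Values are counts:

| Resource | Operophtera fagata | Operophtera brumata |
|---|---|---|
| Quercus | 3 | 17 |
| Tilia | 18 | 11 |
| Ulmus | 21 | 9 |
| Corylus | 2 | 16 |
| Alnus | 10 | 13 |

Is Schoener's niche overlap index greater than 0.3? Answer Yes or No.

Proportions for Operophtera fagata (n=54): 3/54=0.0556, 18/54=0.3333, 21/54=0.3889, 2/54=0.0370, 10/54=0.1852
Proportions for Operophtera brumata (n=66): 17/66=0.2576, 11/66=0.1667, 9/66=0.1364, 16/66=0.2424, 13/66=0.1970
Σ|p₁ᵢ − p₂ᵢ| = 0.2020 + 0.1666 + 0.2525 + 0.2054 + 0.0118 = 0.8383
D = 1 − ½ × 0.8383 = 1 − 0.41915 = 0.58085
D = 0.58085 > 0.3 → Yes.

Yes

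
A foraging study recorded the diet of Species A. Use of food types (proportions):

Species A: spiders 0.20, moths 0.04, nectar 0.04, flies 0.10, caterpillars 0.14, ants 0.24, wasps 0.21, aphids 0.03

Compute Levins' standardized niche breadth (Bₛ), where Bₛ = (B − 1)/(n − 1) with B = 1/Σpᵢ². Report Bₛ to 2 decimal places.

0.67

Σpᵢ² = 0.20² + 0.04² + 0.04² + 0.10² + 0.14² + 0.24² + 0.21² + 0.03² = 0.0400 + 0.0016 + 0.0016 + 0.0100 + 0.0196 + 0.0576 + 0.0441 + 0.0009 = 0.1754
B = 1 / 0.1754 = 5.7013
Bₛ = (B − 1)/(n − 1) = (5.7013 − 1)/(8 − 1) = 4.7013/7 = 0.6716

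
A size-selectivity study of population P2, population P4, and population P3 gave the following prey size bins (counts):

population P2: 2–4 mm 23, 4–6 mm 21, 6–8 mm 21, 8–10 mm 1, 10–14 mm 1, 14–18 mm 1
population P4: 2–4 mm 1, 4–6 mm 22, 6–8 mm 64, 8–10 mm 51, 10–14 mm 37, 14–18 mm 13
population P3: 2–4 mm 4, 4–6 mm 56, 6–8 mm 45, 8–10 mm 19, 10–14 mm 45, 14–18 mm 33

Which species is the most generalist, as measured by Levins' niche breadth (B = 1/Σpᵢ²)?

Proportions for population P2 (n=68): 23/68=0.3382, 21/68=0.3088, 21/68=0.3088, 1/68=0.0147, 1/68=0.0147, 1/68=0.0147
Proportions for population P4 (n=188): 1/188=0.0053, 22/188=0.1170, 64/188=0.3404, 51/188=0.2713, 37/188=0.1968, 13/188=0.0691
Proportions for population P3 (n=202): 4/202=0.0198, 56/202=0.2772, 45/202=0.2228, 19/202=0.0941, 45/202=0.2228, 33/202=0.1634
Σp_P2ᵢ² = 0.3382² + 0.3088² + 0.3088² + 0.0147² + 0.0147² + 0.0147² = 0.114379 + 0.095357 + 0.095357 + 0.000216 + 0.000216 + 0.000216 = 0.305741
B_P2 = 1 / 0.305741 = 3.2707
Σp_P4ᵢ² = 0.0053² + 0.1170² + 0.3404² + 0.2713² + 0.1968² + 0.0691² = 0.000028 + 0.013689 + 0.115872 + 0.073604 + 0.038730 + 0.004775 = 0.246698
B_P4 = 1 / 0.246698 = 4.0535
Σp_P3ᵢ² = 0.0198² + 0.2772² + 0.2228² + 0.0941² + 0.2228² + 0.1634² = 0.000392 + 0.076840 + 0.049640 + 0.008855 + 0.049640 + 0.026700 = 0.212067
B_P3 = 1 / 0.212067 = 4.7155
Highest B → broadest niche (most generalist): population P3 (B = 4.72).

population P3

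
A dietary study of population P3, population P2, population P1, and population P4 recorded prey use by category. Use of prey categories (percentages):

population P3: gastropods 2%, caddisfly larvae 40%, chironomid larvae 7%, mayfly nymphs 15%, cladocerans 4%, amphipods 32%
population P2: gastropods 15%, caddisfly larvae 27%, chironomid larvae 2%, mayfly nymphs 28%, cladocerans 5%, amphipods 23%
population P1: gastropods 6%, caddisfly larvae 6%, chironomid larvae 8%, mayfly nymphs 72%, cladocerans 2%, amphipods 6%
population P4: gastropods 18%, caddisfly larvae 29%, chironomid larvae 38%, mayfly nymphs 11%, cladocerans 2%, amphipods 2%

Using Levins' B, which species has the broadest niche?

Convert percentages to proportions (divide by 100).
Σp_P3ᵢ² = 0.02² + 0.40² + 0.07² + 0.15² + 0.04² + 0.32² = 0.0004 + 0.1600 + 0.0049 + 0.0225 + 0.0016 + 0.1024 = 0.2918
B_P3 = 1 / 0.2918 = 3.4270
Σp_P2ᵢ² = 0.15² + 0.27² + 0.02² + 0.28² + 0.05² + 0.23² = 0.0225 + 0.0729 + 0.0004 + 0.0784 + 0.0025 + 0.0529 = 0.2296
B_P2 = 1 / 0.2296 = 4.3554
Σp_P1ᵢ² = 0.06² + 0.06² + 0.08² + 0.72² + 0.02² + 0.06² = 0.0036 + 0.0036 + 0.0064 + 0.5184 + 0.0004 + 0.0036 = 0.5360
B_P1 = 1 / 0.5360 = 1.8657
Σp_P4ᵢ² = 0.18² + 0.29² + 0.38² + 0.11² + 0.02² + 0.02² = 0.0324 + 0.0841 + 0.1444 + 0.0121 + 0.0004 + 0.0004 = 0.2738
B_P4 = 1 / 0.2738 = 3.6523
Highest B → broadest niche (most generalist): population P2 (B = 4.36).

population P2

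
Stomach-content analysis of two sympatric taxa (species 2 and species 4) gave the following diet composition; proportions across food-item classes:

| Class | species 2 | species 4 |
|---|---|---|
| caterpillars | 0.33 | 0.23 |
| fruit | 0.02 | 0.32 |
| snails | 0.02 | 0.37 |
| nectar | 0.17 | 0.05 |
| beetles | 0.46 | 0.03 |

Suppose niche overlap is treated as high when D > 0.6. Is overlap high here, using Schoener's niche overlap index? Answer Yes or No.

Σ|p₁ᵢ − p₂ᵢ| = 0.10 + 0.30 + 0.35 + 0.12 + 0.43 = 1.30
D = 1 − ½ × 1.30 = 1 − 0.650 = 0.3500
D = 0.3500 < 0.6 → No.

No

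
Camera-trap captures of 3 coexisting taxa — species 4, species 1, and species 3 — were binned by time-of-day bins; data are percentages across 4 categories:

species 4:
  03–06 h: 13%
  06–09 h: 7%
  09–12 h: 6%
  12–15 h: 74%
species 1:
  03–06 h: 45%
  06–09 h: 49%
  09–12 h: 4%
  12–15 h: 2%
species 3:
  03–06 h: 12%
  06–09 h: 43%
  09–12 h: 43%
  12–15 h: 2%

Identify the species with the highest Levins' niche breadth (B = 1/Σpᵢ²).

species 3

Convert percentages to proportions (divide by 100).
Σp_4ᵢ² = 0.13² + 0.07² + 0.06² + 0.74² = 0.0169 + 0.0049 + 0.0036 + 0.5476 = 0.5730
B_4 = 1 / 0.5730 = 1.7452
Σp_1ᵢ² = 0.45² + 0.49² + 0.04² + 0.02² = 0.2025 + 0.2401 + 0.0016 + 0.0004 = 0.4446
B_1 = 1 / 0.4446 = 2.2492
Σp_3ᵢ² = 0.12² + 0.43² + 0.43² + 0.02² = 0.0144 + 0.1849 + 0.1849 + 0.0004 = 0.3846
B_3 = 1 / 0.3846 = 2.6001
Highest B → broadest niche (most generalist): species 3 (B = 2.60).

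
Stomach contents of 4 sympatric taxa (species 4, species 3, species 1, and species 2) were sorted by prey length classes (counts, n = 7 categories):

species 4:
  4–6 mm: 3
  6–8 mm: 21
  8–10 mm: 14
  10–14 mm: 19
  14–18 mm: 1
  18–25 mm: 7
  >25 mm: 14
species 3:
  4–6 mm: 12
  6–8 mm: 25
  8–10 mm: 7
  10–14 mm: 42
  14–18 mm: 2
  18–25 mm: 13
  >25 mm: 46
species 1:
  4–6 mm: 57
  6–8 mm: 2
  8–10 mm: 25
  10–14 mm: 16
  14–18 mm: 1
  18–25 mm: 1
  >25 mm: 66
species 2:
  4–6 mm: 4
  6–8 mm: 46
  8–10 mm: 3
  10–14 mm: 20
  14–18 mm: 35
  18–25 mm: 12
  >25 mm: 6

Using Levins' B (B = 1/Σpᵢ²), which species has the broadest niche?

Proportions for species 4 (n=79): 3/79=0.0380, 21/79=0.2658, 14/79=0.1772, 19/79=0.2405, 1/79=0.0127, 7/79=0.0886, 14/79=0.1772
Proportions for species 3 (n=147): 12/147=0.0816, 25/147=0.1701, 7/147=0.0476, 42/147=0.2857, 2/147=0.0136, 13/147=0.0884, 46/147=0.3129
Proportions for species 1 (n=168): 57/168=0.3393, 2/168=0.0119, 25/168=0.1488, 16/168=0.0952, 1/168=0.0060, 1/168=0.0060, 66/168=0.3929
Proportions for species 2 (n=126): 4/126=0.0317, 46/126=0.3651, 3/126=0.0238, 20/126=0.1587, 35/126=0.2778, 12/126=0.0952, 6/126=0.0476
Σp_4ᵢ² = 0.0380² + 0.2658² + 0.1772² + 0.2405² + 0.0127² + 0.0886² + 0.1772² = 0.001444 + 0.070650 + 0.031400 + 0.057840 + 0.000161 + 0.007850 + 0.031400 = 0.200745
B_4 = 1 / 0.200745 = 4.9814
Σp_3ᵢ² = 0.0816² + 0.1701² + 0.0476² + 0.2857² + 0.0136² + 0.0884² + 0.3129² = 0.006659 + 0.028934 + 0.002266 + 0.081624 + 0.000185 + 0.007815 + 0.097906 = 0.225389
B_3 = 1 / 0.225389 = 4.4368
Σp_1ᵢ² = 0.3393² + 0.0119² + 0.1488² + 0.0952² + 0.0060² + 0.0060² + 0.3929² = 0.115124 + 0.000142 + 0.022141 + 0.009063 + 0.000036 + 0.000036 + 0.154370 = 0.300912
B_1 = 1 / 0.300912 = 3.3232
Σp_2ᵢ² = 0.0317² + 0.3651² + 0.0238² + 0.1587² + 0.2778² + 0.0952² + 0.0476² = 0.001005 + 0.133298 + 0.000566 + 0.025186 + 0.077173 + 0.009063 + 0.002266 = 0.248557
B_2 = 1 / 0.248557 = 4.0232
Highest B → broadest niche (most generalist): species 4 (B = 4.98).

species 4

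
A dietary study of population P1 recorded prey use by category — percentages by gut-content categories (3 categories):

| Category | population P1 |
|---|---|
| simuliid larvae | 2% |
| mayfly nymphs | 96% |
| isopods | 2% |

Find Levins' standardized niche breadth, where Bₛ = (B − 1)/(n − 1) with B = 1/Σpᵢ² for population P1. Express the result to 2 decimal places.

0.04

Convert percentages to proportions (divide by 100).
Σpᵢ² = 0.02² + 0.96² + 0.02² = 0.0004 + 0.9216 + 0.0004 = 0.9224
B = 1 / 0.9224 = 1.0841
Bₛ = (B − 1)/(n − 1) = (1.0841 − 1)/(3 − 1) = 0.0841/2 = 0.0421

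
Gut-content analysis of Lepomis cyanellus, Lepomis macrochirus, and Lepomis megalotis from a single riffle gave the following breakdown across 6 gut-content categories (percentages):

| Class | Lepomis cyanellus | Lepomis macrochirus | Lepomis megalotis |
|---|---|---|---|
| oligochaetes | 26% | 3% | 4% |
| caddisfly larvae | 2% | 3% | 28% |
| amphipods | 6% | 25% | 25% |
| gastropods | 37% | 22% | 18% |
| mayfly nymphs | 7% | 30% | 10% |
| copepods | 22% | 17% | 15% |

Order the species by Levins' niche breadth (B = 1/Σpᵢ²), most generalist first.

Convert percentages to proportions (divide by 100).
Σp_cyanᵢ² = 0.26² + 0.02² + 0.06² + 0.37² + 0.07² + 0.22² = 0.0676 + 0.0004 + 0.0036 + 0.1369 + 0.0049 + 0.0484 = 0.2618
B_cyan = 1 / 0.2618 = 3.8197
Σp_macrᵢ² = 0.03² + 0.03² + 0.25² + 0.22² + 0.30² + 0.17² = 0.0009 + 0.0009 + 0.0625 + 0.0484 + 0.0900 + 0.0289 = 0.2316
B_macr = 1 / 0.2316 = 4.3178
Σp_megaᵢ² = 0.04² + 0.28² + 0.25² + 0.18² + 0.10² + 0.15² = 0.0016 + 0.0784 + 0.0625 + 0.0324 + 0.0100 + 0.0225 = 0.2074
B_mega = 1 / 0.2074 = 4.8216
Ranking by B (broadest → narrowest): Lepomis megalotis (4.82) > Lepomis macrochirus (4.32) > Lepomis cyanellus (3.82)

Lepomis megalotis > Lepomis macrochirus > Lepomis cyanellus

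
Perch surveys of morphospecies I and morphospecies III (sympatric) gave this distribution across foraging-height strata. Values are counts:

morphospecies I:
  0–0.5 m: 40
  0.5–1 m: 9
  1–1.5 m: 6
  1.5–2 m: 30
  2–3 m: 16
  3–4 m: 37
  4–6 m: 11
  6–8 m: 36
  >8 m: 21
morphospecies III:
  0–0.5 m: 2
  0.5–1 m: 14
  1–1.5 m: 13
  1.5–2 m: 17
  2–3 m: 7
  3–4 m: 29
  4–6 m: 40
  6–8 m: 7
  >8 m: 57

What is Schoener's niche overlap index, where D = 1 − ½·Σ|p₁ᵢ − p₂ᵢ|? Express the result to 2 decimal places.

Proportions for morphospecies I (n=206): 40/206=0.1942, 9/206=0.0437, 6/206=0.0291, 30/206=0.1456, 16/206=0.0777, 37/206=0.1796, 11/206=0.0534, 36/206=0.1748, 21/206=0.1019
Proportions for morphospecies III (n=186): 2/186=0.0108, 14/186=0.0753, 13/186=0.0699, 17/186=0.0914, 7/186=0.0376, 29/186=0.1559, 40/186=0.2151, 7/186=0.0376, 57/186=0.3065
Σ|p₁ᵢ − p₂ᵢ| = 0.1834 + 0.0316 + 0.0408 + 0.0542 + 0.0401 + 0.0237 + 0.1617 + 0.1372 + 0.2046 = 0.8773
D = 1 − ½ × 0.8773 = 1 − 0.43865 = 0.56135

0.56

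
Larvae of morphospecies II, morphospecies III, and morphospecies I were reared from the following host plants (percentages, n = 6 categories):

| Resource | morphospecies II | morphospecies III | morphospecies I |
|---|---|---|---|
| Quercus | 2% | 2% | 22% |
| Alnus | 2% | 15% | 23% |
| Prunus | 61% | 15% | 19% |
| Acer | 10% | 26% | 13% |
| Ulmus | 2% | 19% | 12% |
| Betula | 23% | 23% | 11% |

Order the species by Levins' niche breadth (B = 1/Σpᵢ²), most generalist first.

morphospecies I > morphospecies III > morphospecies II

Convert percentages to proportions (divide by 100).
Σp_IIᵢ² = 0.02² + 0.02² + 0.61² + 0.10² + 0.02² + 0.23² = 0.0004 + 0.0004 + 0.3721 + 0.0100 + 0.0004 + 0.0529 = 0.4362
B_II = 1 / 0.4362 = 2.2925
Σp_IIIᵢ² = 0.02² + 0.15² + 0.15² + 0.26² + 0.19² + 0.23² = 0.0004 + 0.0225 + 0.0225 + 0.0676 + 0.0361 + 0.0529 = 0.2020
B_III = 1 / 0.2020 = 4.9505
Σp_Iᵢ² = 0.22² + 0.23² + 0.19² + 0.13² + 0.12² + 0.11² = 0.0484 + 0.0529 + 0.0361 + 0.0169 + 0.0144 + 0.0121 = 0.1808
B_I = 1 / 0.1808 = 5.5310
Ranking by B (broadest → narrowest): morphospecies I (5.53) > morphospecies III (4.95) > morphospecies II (2.29)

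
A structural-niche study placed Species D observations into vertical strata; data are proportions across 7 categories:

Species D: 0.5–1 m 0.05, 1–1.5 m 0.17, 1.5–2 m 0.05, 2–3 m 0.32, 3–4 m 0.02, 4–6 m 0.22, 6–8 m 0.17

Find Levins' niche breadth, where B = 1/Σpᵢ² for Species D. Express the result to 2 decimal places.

4.67

Σpᵢ² = 0.05² + 0.17² + 0.05² + 0.32² + 0.02² + 0.22² + 0.17² = 0.0025 + 0.0289 + 0.0025 + 0.1024 + 0.0004 + 0.0484 + 0.0289 = 0.2140
B = 1 / 0.2140 = 4.6729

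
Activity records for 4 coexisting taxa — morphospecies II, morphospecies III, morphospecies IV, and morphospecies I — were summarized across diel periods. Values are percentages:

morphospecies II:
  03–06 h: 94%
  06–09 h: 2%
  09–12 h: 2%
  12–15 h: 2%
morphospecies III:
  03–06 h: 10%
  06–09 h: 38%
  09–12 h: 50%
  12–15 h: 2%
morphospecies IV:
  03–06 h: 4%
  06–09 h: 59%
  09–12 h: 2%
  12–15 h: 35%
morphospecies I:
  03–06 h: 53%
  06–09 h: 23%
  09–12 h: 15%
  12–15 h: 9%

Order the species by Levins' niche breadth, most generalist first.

morphospecies I > morphospecies III > morphospecies IV > morphospecies II

Convert percentages to proportions (divide by 100).
Σp_IIᵢ² = 0.94² + 0.02² + 0.02² + 0.02² = 0.8836 + 0.0004 + 0.0004 + 0.0004 = 0.8848
B_II = 1 / 0.8848 = 1.1302
Σp_IIIᵢ² = 0.10² + 0.38² + 0.50² + 0.02² = 0.0100 + 0.1444 + 0.2500 + 0.0004 = 0.4048
B_III = 1 / 0.4048 = 2.4704
Σp_IVᵢ² = 0.04² + 0.59² + 0.02² + 0.35² = 0.0016 + 0.3481 + 0.0004 + 0.1225 = 0.4726
B_IV = 1 / 0.4726 = 2.1160
Σp_Iᵢ² = 0.53² + 0.23² + 0.15² + 0.09² = 0.2809 + 0.0529 + 0.0225 + 0.0081 = 0.3644
B_I = 1 / 0.3644 = 2.7442
Ranking by B (broadest → narrowest): morphospecies I (2.74) > morphospecies III (2.47) > morphospecies IV (2.12) > morphospecies II (1.13)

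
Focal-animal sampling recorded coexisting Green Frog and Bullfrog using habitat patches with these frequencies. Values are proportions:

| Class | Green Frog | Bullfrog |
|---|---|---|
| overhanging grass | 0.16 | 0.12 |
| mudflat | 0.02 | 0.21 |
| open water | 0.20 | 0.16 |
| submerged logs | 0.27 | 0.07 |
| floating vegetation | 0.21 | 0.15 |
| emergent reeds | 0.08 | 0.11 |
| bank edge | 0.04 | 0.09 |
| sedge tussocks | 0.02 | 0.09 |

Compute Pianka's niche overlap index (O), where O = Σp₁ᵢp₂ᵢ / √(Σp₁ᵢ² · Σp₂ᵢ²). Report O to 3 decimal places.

0.734

Σ p₁ᵢp₂ᵢ = 0.0192 + 0.0042 + 0.0320 + 0.0189 + 0.0315 + 0.0088 + 0.0036 + 0.0018 = 0.1200
Σp_1ᵢ² = 0.16² + 0.02² + 0.20² + 0.27² + 0.21² + 0.08² + 0.04² + 0.02² = 0.0256 + 0.0004 + 0.0400 + 0.0729 + 0.0441 + 0.0064 + 0.0016 + 0.0004 = 0.1914
Σp_2ᵢ² = 0.12² + 0.21² + 0.16² + 0.07² + 0.15² + 0.11² + 0.09² + 0.09² = 0.0144 + 0.0441 + 0.0256 + 0.0049 + 0.0225 + 0.0121 + 0.0081 + 0.0081 = 0.1398
O = 0.1200 / √(0.1914 × 0.1398) = 0.1200 / 0.163578 = 0.73359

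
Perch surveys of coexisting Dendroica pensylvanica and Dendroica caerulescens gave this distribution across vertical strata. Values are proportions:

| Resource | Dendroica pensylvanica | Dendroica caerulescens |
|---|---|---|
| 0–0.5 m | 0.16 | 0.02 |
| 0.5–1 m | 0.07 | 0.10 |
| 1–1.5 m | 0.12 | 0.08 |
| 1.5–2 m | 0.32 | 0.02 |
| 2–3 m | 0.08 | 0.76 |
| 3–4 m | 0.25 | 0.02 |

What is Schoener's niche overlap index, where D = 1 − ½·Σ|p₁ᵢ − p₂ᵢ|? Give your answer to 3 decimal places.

Σ|p₁ᵢ − p₂ᵢ| = 0.14 + 0.03 + 0.04 + 0.30 + 0.68 + 0.23 = 1.42
D = 1 − ½ × 1.42 = 1 − 0.710 = 0.29000

0.290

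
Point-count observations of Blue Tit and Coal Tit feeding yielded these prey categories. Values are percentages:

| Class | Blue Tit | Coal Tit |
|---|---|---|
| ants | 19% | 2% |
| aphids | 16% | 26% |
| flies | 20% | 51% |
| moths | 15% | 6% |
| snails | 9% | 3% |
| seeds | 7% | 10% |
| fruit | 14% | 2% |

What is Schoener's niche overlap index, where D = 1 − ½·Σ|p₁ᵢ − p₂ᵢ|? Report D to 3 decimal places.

Convert percentages to proportions (divide by 100).
Σ|p₁ᵢ − p₂ᵢ| = 0.17 + 0.10 + 0.31 + 0.09 + 0.06 + 0.03 + 0.12 = 0.88
D = 1 − ½ × 0.88 = 1 − 0.440 = 0.56000

0.560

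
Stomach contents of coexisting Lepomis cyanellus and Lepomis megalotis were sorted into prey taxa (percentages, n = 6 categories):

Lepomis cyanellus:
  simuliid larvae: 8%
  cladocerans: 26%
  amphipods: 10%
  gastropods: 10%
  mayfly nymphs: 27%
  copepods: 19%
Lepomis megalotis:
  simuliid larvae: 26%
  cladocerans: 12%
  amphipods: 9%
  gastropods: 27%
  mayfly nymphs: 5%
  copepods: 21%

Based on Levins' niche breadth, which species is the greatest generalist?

Lepomis cyanellus

Convert percentages to proportions (divide by 100).
Σp_cyanᵢ² = 0.08² + 0.26² + 0.10² + 0.10² + 0.27² + 0.19² = 0.0064 + 0.0676 + 0.0100 + 0.0100 + 0.0729 + 0.0361 = 0.2030
B_cyan = 1 / 0.2030 = 4.9261
Σp_megaᵢ² = 0.26² + 0.12² + 0.09² + 0.27² + 0.05² + 0.21² = 0.0676 + 0.0144 + 0.0081 + 0.0729 + 0.0025 + 0.0441 = 0.2096
B_mega = 1 / 0.2096 = 4.7710
Highest B → broadest niche (most generalist): Lepomis cyanellus (B = 4.93).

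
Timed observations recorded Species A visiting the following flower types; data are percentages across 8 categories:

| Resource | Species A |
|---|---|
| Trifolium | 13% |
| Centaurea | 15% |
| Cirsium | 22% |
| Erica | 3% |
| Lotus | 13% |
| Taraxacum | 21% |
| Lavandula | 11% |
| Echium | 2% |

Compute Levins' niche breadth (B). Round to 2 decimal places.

Convert percentages to proportions (divide by 100).
Σpᵢ² = 0.13² + 0.15² + 0.22² + 0.03² + 0.13² + 0.21² + 0.11² + 0.02² = 0.0169 + 0.0225 + 0.0484 + 0.0009 + 0.0169 + 0.0441 + 0.0121 + 0.0004 = 0.1622
B = 1 / 0.1622 = 6.1652

6.17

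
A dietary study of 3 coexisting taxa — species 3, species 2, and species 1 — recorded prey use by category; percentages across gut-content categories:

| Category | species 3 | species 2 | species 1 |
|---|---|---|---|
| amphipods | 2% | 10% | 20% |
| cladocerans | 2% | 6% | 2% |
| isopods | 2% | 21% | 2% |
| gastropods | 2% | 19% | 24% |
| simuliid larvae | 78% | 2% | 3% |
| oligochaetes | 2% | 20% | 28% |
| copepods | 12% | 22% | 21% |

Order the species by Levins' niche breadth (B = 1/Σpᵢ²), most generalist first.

Convert percentages to proportions (divide by 100).
Σp_3ᵢ² = 0.02² + 0.02² + 0.02² + 0.02² + 0.78² + 0.02² + 0.12² = 0.0004 + 0.0004 + 0.0004 + 0.0004 + 0.6084 + 0.0004 + 0.0144 = 0.6248
B_3 = 1 / 0.6248 = 1.6005
Σp_2ᵢ² = 0.10² + 0.06² + 0.21² + 0.19² + 0.02² + 0.20² + 0.22² = 0.0100 + 0.0036 + 0.0441 + 0.0361 + 0.0004 + 0.0400 + 0.0484 = 0.1826
B_2 = 1 / 0.1826 = 5.4765
Σp_1ᵢ² = 0.20² + 0.02² + 0.02² + 0.24² + 0.03² + 0.28² + 0.21² = 0.0400 + 0.0004 + 0.0004 + 0.0576 + 0.0009 + 0.0784 + 0.0441 = 0.2218
B_1 = 1 / 0.2218 = 4.5086
Ranking by B (broadest → narrowest): species 2 (5.48) > species 1 (4.51) > species 3 (1.60)

species 2 > species 1 > species 3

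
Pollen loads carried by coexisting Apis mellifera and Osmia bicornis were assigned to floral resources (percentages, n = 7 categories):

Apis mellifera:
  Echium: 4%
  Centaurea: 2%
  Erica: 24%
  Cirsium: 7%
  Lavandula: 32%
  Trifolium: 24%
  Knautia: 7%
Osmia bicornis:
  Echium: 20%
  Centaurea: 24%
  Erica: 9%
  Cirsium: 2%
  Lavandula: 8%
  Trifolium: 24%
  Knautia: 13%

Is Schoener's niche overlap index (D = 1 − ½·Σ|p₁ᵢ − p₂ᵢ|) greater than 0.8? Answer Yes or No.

No

Convert percentages to proportions (divide by 100).
Σ|p₁ᵢ − p₂ᵢ| = 0.16 + 0.22 + 0.15 + 0.05 + 0.24 + 0.00 + 0.06 = 0.88
D = 1 − ½ × 0.88 = 1 − 0.440 = 0.5600
D = 0.5600 < 0.8 → No.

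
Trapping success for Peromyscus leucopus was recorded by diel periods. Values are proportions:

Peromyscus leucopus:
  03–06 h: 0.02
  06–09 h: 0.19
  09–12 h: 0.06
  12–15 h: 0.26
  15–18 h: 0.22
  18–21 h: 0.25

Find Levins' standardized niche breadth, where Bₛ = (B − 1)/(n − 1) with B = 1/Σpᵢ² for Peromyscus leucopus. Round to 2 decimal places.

Σpᵢ² = 0.02² + 0.19² + 0.06² + 0.26² + 0.22² + 0.25² = 0.0004 + 0.0361 + 0.0036 + 0.0676 + 0.0484 + 0.0625 = 0.2186
B = 1 / 0.2186 = 4.5746
Bₛ = (B − 1)/(n − 1) = (4.5746 − 1)/(6 − 1) = 3.5746/5 = 0.7149

0.71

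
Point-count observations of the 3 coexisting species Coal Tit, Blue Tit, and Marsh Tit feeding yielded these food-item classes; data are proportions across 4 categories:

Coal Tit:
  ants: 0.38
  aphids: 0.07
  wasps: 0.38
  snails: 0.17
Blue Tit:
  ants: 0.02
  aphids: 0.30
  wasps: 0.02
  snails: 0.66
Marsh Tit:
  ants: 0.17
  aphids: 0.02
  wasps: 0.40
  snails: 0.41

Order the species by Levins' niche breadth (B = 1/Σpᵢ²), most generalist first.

Σp_Coalᵢ² = 0.38² + 0.07² + 0.38² + 0.17² = 0.1444 + 0.0049 + 0.1444 + 0.0289 = 0.3226
B_Coal = 1 / 0.3226 = 3.0998
Σp_Blueᵢ² = 0.02² + 0.30² + 0.02² + 0.66² = 0.0004 + 0.0900 + 0.0004 + 0.4356 = 0.5264
B_Blue = 1 / 0.5264 = 1.8997
Σp_Marsᵢ² = 0.17² + 0.02² + 0.40² + 0.41² = 0.0289 + 0.0004 + 0.1600 + 0.1681 = 0.3574
B_Mars = 1 / 0.3574 = 2.7980
Ranking by B (broadest → narrowest): Coal Tit (3.10) > Marsh Tit (2.80) > Blue Tit (1.90)

Coal Tit > Marsh Tit > Blue Tit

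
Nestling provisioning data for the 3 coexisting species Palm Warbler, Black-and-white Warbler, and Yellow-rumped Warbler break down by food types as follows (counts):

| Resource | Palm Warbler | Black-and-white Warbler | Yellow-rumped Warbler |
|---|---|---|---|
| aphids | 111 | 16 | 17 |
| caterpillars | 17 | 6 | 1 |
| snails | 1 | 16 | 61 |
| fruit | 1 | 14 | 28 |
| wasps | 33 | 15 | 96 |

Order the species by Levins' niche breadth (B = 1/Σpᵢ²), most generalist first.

Proportions for Palm Warbler (n=163): 111/163=0.6810, 17/163=0.1043, 1/163=0.0061, 1/163=0.0061, 33/163=0.2025
Proportions for Black-and-white Warbler (n=67): 16/67=0.2388, 6/67=0.0896, 16/67=0.2388, 14/67=0.2090, 15/67=0.2239
Proportions for Yellow-rumped Warbler (n=203): 17/203=0.0837, 1/203=0.0049, 61/203=0.3005, 28/203=0.1379, 96/203=0.4729
Σp_Palmᵢ² = 0.6810² + 0.1043² + 0.0061² + 0.0061² + 0.2025² = 0.463761 + 0.010878 + 0.000037 + 0.000037 + 0.041006 = 0.515719
B_Palm = 1 / 0.515719 = 1.9390
Σp_Blacᵢ² = 0.2388² + 0.0896² + 0.2388² + 0.2090² + 0.2239² = 0.057025 + 0.008028 + 0.057025 + 0.043681 + 0.050131 = 0.215890
B_Blac = 1 / 0.215890 = 4.6320
Σp_Yellᵢ² = 0.0837² + 0.0049² + 0.3005² + 0.1379² + 0.4729² = 0.007006 + 0.000024 + 0.090300 + 0.019016 + 0.223634 = 0.339980
B_Yell = 1 / 0.339980 = 2.9413
Ranking by B (broadest → narrowest): Black-and-white Warbler (4.63) > Yellow-rumped Warbler (2.94) > Palm Warbler (1.94)

Black-and-white Warbler > Yellow-rumped Warbler > Palm Warbler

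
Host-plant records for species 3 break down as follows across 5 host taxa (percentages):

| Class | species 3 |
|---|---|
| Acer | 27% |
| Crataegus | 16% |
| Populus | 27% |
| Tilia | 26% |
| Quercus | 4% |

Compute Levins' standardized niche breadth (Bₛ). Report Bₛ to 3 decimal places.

0.789

Convert percentages to proportions (divide by 100).
Σpᵢ² = 0.27² + 0.16² + 0.27² + 0.26² + 0.04² = 0.0729 + 0.0256 + 0.0729 + 0.0676 + 0.0016 = 0.2406
B = 1 / 0.2406 = 4.15628
Bₛ = (B − 1)/(n − 1) = (4.15628 − 1)/(5 − 1) = 3.15628/4 = 0.78907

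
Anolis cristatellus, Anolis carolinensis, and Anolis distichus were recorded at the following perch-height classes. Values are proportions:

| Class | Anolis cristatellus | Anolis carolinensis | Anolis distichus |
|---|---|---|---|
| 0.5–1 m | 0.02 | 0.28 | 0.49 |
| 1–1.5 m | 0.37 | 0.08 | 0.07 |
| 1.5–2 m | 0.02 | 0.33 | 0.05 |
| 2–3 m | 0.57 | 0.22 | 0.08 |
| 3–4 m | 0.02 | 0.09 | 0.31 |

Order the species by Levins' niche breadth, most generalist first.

Σp_crisᵢ² = 0.02² + 0.37² + 0.02² + 0.57² + 0.02² = 0.0004 + 0.1369 + 0.0004 + 0.3249 + 0.0004 = 0.4630
B_cris = 1 / 0.4630 = 2.1598
Σp_caroᵢ² = 0.28² + 0.08² + 0.33² + 0.22² + 0.09² = 0.0784 + 0.0064 + 0.1089 + 0.0484 + 0.0081 = 0.2502
B_caro = 1 / 0.2502 = 3.9968
Σp_distᵢ² = 0.49² + 0.07² + 0.05² + 0.08² + 0.31² = 0.2401 + 0.0049 + 0.0025 + 0.0064 + 0.0961 = 0.3500
B_dist = 1 / 0.3500 = 2.8571
Ranking by B (broadest → narrowest): Anolis carolinensis (4.00) > Anolis distichus (2.86) > Anolis cristatellus (2.16)

Anolis carolinensis > Anolis distichus > Anolis cristatellus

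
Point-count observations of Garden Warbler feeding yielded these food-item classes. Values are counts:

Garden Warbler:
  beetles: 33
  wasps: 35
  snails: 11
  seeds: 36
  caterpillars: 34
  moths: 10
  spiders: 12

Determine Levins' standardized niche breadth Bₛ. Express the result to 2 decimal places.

Proportions for Garden Warbler (n=171): 33/171=0.1930, 35/171=0.2047, 11/171=0.0643, 36/171=0.2105, 34/171=0.1988, 10/171=0.0585, 12/171=0.0702
Σpᵢ² = 0.1930² + 0.2047² + 0.0643² + 0.2105² + 0.1988² + 0.0585² + 0.0702² = 0.037249 + 0.041902 + 0.004134 + 0.044310 + 0.039521 + 0.003422 + 0.004928 = 0.175466
B = 1 / 0.175466 = 5.6991
Bₛ = (B − 1)/(n − 1) = (5.6991 − 1)/(7 − 1) = 4.6991/6 = 0.7832

0.78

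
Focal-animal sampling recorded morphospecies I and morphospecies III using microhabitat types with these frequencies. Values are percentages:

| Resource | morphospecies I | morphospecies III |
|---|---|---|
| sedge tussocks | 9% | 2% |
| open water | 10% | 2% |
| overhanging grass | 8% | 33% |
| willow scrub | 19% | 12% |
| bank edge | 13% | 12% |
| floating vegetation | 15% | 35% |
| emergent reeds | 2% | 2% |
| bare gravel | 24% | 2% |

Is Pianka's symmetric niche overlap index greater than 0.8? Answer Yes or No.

Convert percentages to proportions (divide by 100).
Σ p₁ᵢp₂ᵢ = 0.0018 + 0.0020 + 0.0264 + 0.0228 + 0.0156 + 0.0525 + 0.0004 + 0.0048 = 0.1263
Σp_1ᵢ² = 0.09² + 0.10² + 0.08² + 0.19² + 0.13² + 0.15² + 0.02² + 0.24² = 0.0081 + 0.0100 + 0.0064 + 0.0361 + 0.0169 + 0.0225 + 0.0004 + 0.0576 = 0.1580
Σp_2ᵢ² = 0.02² + 0.02² + 0.33² + 0.12² + 0.12² + 0.35² + 0.02² + 0.02² = 0.0004 + 0.0004 + 0.1089 + 0.0144 + 0.0144 + 0.1225 + 0.0004 + 0.0004 = 0.2618
O = 0.1263 / √(0.1580 × 0.2618) = 0.1263 / 0.20338 = 0.6210
O = 0.6210 < 0.8 → No.

No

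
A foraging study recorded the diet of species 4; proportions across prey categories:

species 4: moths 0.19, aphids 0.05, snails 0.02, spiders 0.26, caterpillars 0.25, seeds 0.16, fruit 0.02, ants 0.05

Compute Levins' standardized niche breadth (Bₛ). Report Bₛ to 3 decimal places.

0.580

Σpᵢ² = 0.19² + 0.05² + 0.02² + 0.26² + 0.25² + 0.16² + 0.02² + 0.05² = 0.0361 + 0.0025 + 0.0004 + 0.0676 + 0.0625 + 0.0256 + 0.0004 + 0.0025 = 0.1976
B = 1 / 0.1976 = 5.06073
Bₛ = (B − 1)/(n − 1) = (5.06073 − 1)/(8 − 1) = 4.06073/7 = 0.58010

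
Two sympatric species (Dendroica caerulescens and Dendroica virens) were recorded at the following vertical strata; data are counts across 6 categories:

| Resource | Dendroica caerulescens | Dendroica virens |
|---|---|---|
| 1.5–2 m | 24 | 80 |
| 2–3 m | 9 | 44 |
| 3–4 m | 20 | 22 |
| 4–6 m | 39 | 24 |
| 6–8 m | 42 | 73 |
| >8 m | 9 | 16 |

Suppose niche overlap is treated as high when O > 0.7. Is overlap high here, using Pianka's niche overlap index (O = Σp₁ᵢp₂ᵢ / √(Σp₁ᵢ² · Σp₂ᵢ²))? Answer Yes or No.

Yes

Proportions for Dendroica caerulescens (n=143): 24/143=0.1678, 9/143=0.0629, 20/143=0.1399, 39/143=0.2727, 42/143=0.2937, 9/143=0.0629
Proportions for Dendroica virens (n=259): 80/259=0.3089, 44/259=0.1699, 22/259=0.0849, 24/259=0.0927, 73/259=0.2819, 16/259=0.0618
Σ p₁ᵢp₂ᵢ = 0.051833 + 0.010687 + 0.011878 + 0.025279 + 0.082794 + 0.003887 = 0.186358
Σp_1ᵢ² = 0.1678² + 0.0629² + 0.1399² + 0.2727² + 0.2937² + 0.0629² = 0.028157 + 0.003956 + 0.019572 + 0.074365 + 0.086260 + 0.003956 = 0.216266
Σp_2ᵢ² = 0.3089² + 0.1699² + 0.0849² + 0.0927² + 0.2819² + 0.0618² = 0.095419 + 0.028866 + 0.007208 + 0.008593 + 0.079468 + 0.003819 = 0.223373
O = 0.186358 / √(0.216266 × 0.223373) = 0.186358 / 0.2197908 = 0.8479
O = 0.8479 > 0.7 → Yes.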